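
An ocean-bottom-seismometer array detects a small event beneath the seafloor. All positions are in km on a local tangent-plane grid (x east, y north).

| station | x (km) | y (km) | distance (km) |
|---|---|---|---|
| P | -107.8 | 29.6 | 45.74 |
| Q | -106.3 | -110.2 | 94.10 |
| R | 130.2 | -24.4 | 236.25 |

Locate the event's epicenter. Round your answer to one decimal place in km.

Circle about each station: (x + 107.8)² + (y − 29.6)² = 45.74²; (x + 106.3)² + (y + 110.2)² = 94.10²; (x − 130.2)² + (y + 24.4)² = 236.25².
Subtracting pairs of circle equations eliminates x²+y² and gives linear equations (the radical axes):
3.0 x − 279.6 y = 4184.07
476.0 x − 108.0 y = -48671.51
Solving the 2×2 system: x ≈ -105.9, y ≈ -16.1 km.

-105.9 km east, -16.1 km north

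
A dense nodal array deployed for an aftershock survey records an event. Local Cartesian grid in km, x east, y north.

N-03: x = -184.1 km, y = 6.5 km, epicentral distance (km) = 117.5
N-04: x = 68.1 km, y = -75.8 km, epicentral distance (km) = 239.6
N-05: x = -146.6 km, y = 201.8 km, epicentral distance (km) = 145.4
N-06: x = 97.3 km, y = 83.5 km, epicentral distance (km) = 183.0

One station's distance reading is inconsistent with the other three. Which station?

N-04

Solve using three stations at a time. Using N-03, N-05, N-06 (subtract circle equations pairwise → linear system) gives (x, y) ≈ (-85.2, 70.0).
Distances from that point to each station vs reported:
  N-03: calculated 117.5 vs reported 117.5 → residual 0.0 km
  N-04: calculated 211.6 vs reported 239.6 → residual 28.0 km
  N-05: calculated 145.4 vs reported 145.4 → residual 0.0 km
  N-06: calculated 183.0 vs reported 183.0 → residual 0.0 km
N-03, N-05, N-06 are mutually consistent (residuals ≈ 0); N-04 is off by 28.0 km.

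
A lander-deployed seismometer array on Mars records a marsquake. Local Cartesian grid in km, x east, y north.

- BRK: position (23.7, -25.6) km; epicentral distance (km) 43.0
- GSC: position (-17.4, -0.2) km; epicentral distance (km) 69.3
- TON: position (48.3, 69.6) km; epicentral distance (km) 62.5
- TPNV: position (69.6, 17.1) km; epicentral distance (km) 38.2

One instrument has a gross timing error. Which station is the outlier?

Solve using three stations at a time. Using BRK, GSC, TON (subtract circle equations pairwise → linear system) gives (x, y) ≈ (51.5, 7.2).
Distances from that point to each station vs reported:
  BRK: calculated 43.0 vs reported 43.0 → residual 0.0 km
  GSC: calculated 69.3 vs reported 69.3 → residual 0.0 km
  TON: calculated 62.5 vs reported 62.5 → residual 0.0 km
  TPNV: calculated 20.6 vs reported 38.2 → residual 17.6 km
BRK, GSC, TON are mutually consistent (residuals ≈ 0); TPNV is off by 17.6 km.

TPNV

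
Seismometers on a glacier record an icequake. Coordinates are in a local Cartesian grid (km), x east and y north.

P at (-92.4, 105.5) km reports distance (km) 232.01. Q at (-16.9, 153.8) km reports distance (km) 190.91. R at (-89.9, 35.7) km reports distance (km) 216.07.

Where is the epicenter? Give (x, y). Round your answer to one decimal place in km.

Circle about each station: (x + 92.4)² + (y − 105.5)² = 232.01²; (x + 16.9)² + (y − 153.8)² = 190.91²; (x + 89.9)² + (y − 35.7)² = 216.07².
Subtracting the P equation from the Q and R equations removes the quadratic terms:
151.0 x + 96.6 y = 21654.05
5.0 x − 139.6 y = -3169.11
Solving the 2×2 system: x ≈ 126.0, y ≈ 27.2 km.

x ≈ 126.0 km, y ≈ 27.2 km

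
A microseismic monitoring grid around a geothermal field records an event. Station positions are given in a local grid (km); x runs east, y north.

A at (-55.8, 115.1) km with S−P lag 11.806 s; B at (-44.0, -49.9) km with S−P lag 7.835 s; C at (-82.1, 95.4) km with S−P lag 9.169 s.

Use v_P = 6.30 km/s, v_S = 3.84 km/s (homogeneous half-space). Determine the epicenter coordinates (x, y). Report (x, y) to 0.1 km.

Distance from S−P lag: d = Δt · v_P v_S / (v_P − v_S) = Δt · (6.30·3.84)/(6.30−3.84) ≈ 9.8341·Δt.
So d_A = 116.10, d_B = 77.05, d_C = 90.17 km.
Circle about each station: (x + 55.8)² + (y − 115.1)² = 116.10²; (x + 44.0)² + (y + 49.9)² = 77.05²; (x + 82.1)² + (y − 95.4)² = 90.17².
Subtracting the A equation from the B and C equations removes the quadratic terms:
23.6 x − 330.0 y = -4393.13
-52.6 x − 39.4 y = 4828.50
Solving the 2×2 system: x ≈ -96.6, y ≈ 6.4 km.

(-96.6, 6.4)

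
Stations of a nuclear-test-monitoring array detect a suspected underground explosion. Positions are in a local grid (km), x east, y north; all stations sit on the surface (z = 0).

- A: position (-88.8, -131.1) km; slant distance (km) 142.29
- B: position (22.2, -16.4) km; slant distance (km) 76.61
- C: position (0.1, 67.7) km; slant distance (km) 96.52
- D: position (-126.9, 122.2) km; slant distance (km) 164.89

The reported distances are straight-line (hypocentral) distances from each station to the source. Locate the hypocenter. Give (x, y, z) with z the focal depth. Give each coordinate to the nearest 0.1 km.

Each station gives a sphere (x−x_i)² + (y−y_i)² + z² = d_i² (stations at z=0).
Subtracting the A sphere from B and C: z² cancels, leaving linear equations in x and y:
222.0 x + 229.4 y = -9933.50
177.8 x + 397.6 y = -9559.02
Solving: x ≈ -36.999, y ≈ -7.496 km (keep extra digits for the depth step; rounded: -37.0, -7.5).
Then from the A sphere: z² = 142.29² − (x + 88.8)² − (y + 131.1)² with x = -36.999, y = -7.496, so z ≈ 47.803 ≈ 47.8 km.

(-37.0, -7.5, 47.8)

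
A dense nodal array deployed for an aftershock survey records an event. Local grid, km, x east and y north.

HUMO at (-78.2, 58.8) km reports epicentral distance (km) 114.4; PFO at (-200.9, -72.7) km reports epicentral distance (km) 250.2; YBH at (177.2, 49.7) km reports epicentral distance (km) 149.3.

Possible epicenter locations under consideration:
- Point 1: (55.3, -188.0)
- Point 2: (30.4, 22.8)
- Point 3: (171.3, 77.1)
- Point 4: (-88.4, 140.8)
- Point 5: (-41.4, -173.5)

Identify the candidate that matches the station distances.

Point 2

For each candidate, compare |candidate − station| to the reported distance:
Point 1: residuals HUMO 166.2, PFO 30.7, YBH 117.8 → max 166.2 km
Point 2: residuals HUMO 0.0, PFO 0.0, YBH 0.1 → max 0.1 km
Point 3: residuals HUMO 135.8, PFO 151.0, YBH 121.3 → max 151.0 km
Point 4: residuals HUMO 31.8, PFO 8.9, YBH 131.5 → max 131.5 km
Point 5: residuals HUMO 120.8, PFO 61.5, YBH 163.1 → max 163.1 km
Only Point 2 has all residuals ≈ 0.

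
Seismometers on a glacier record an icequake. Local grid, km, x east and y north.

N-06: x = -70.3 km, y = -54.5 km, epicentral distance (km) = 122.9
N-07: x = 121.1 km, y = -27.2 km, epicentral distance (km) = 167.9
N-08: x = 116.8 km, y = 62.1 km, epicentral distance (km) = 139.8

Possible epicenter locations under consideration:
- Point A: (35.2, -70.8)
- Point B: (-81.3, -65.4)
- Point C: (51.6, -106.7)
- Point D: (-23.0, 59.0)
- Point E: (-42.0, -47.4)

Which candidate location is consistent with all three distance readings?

Point D

For each candidate, compare |candidate − station| to the reported distance:
Point A: residuals N-06 16.1, N-07 71.6, N-08 16.2 → max 71.6 km
Point B: residuals N-06 107.4, N-07 38.1, N-08 95.8 → max 107.4 km
Point C: residuals N-06 9.7, N-07 62.3, N-08 41.2 → max 62.3 km
Point D: residuals N-06 0.1, N-07 0.0, N-08 0.0 → max 0.1 km
Point E: residuals N-06 93.7, N-07 3.6, N-08 53.1 → max 93.7 km
Only Point D has all residuals ≈ 0.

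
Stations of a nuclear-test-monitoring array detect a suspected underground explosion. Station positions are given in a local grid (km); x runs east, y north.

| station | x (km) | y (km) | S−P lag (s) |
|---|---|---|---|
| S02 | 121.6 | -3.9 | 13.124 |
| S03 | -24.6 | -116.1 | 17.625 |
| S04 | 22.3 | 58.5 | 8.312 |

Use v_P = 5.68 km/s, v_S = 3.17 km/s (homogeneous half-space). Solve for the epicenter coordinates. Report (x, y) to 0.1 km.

x ≈ 27.5 km, y ≈ -0.9 km

Distance from S−P lag: d = Δt · v_P v_S / (v_P − v_S) = Δt · (5.68·3.17)/(5.68−3.17) ≈ 7.1735·Δt.
So d_S02 = 94.15, d_S03 = 126.43, d_S04 = 59.63 km.
Circle about each station: (x − 121.6)² + (y + 3.9)² = 94.15²; (x + 24.6)² + (y + 116.1)² = 126.43²; (x − 22.3)² + (y − 58.5)² = 59.63².
Subtracting pairs of circle equations eliminates x²+y² and gives linear equations (the radical axes):
-292.4 x − 224.4 y = -7837.72
-198.6 x + 124.8 y = -5573.74
Solving the 2×2 system: x ≈ 27.5, y ≈ -0.9 km.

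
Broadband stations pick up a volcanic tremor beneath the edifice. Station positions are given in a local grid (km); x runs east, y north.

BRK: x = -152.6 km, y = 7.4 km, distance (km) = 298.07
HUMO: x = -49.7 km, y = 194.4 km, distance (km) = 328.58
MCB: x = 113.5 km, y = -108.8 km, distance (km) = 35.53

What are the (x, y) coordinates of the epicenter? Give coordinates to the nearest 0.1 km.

x ≈ 132.7 km, y ≈ -78.9 km

Circle about each station: (x + 152.6)² + (y − 7.4)² = 298.07²; (x + 49.7)² + (y − 194.4)² = 328.58²; (x − 113.5)² + (y + 108.8)² = 35.53².
Subtracting the BRK equation from the HUMO and MCB equations removes the quadratic terms:
205.8 x + 374.0 y = -2199.16
532.2 x − 232.4 y = 88961.51
Solving the 2×2 system: x ≈ 132.7, y ≈ -78.9 km.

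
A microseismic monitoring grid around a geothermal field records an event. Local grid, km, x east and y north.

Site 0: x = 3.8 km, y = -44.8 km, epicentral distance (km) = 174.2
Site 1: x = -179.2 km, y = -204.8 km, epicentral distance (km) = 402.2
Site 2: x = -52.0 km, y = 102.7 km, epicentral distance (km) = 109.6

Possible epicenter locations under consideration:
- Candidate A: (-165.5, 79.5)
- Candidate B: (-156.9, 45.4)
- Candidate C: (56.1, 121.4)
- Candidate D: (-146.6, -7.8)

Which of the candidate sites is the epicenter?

For each candidate, compare |candidate − station| to the reported distance:
Candidate A: residuals Site 0 35.8, Site 1 117.6, Site 2 6.2 → max 117.6 km
Candidate B: residuals Site 0 10.1, Site 1 151.0, Site 2 9.9 → max 151.0 km
Candidate C: residuals Site 0 0.0, Site 1 0.0, Site 2 0.1 → max 0.1 km
Candidate D: residuals Site 0 19.3, Site 1 202.5, Site 2 35.9 → max 202.5 km
Only Candidate C has all residuals ≈ 0.

Candidate C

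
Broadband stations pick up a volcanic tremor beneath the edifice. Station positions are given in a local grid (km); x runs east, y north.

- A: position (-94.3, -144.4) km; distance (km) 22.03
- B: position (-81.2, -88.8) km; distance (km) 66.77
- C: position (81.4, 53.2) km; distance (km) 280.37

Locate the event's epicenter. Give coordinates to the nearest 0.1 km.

x ≈ -116.3 km, y ≈ -145.6 km

Circle about each station: (x + 94.3)² + (y + 144.4)² = 22.03²; (x + 81.2)² + (y + 88.8)² = 66.77²; (x − 81.4)² + (y − 53.2)² = 280.37².
Subtracting pairs of circle equations eliminates x²+y² and gives linear equations (the radical axes):
26.2 x + 111.2 y = -19237.88
351.4 x + 395.2 y = -98409.67
Solving the 2×2 system: x ≈ -116.3, y ≈ -145.6 km.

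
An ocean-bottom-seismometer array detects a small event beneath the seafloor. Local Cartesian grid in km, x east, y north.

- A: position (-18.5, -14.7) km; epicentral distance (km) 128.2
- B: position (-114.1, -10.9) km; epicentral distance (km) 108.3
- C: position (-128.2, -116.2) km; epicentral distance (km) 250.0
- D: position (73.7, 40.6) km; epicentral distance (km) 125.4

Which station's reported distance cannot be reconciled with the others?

B

Solve using three stations at a time. Using A, C, D (subtract circle equations pairwise → linear system) gives (x, y) ≈ (-28.7, 113.2).
Distances from that point to each station vs reported:
  A: calculated 128.3 vs reported 128.2 → residual 0.1 km
  B: calculated 150.6 vs reported 108.3 → residual 42.3 km
  C: calculated 250.0 vs reported 250.0 → residual 0.0 km
  D: calculated 125.5 vs reported 125.4 → residual 0.1 km
A, C, D are mutually consistent (residuals ≈ 0); B is off by 42.3 km.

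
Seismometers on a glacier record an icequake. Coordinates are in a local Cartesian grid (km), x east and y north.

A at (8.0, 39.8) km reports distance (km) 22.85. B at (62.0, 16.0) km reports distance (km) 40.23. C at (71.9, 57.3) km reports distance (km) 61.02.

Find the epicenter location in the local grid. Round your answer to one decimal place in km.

(22.2, 21.9)

Circle about each station: (x − 8.0)² + (y − 39.8)² = 22.85²; (x − 62.0)² + (y − 16.0)² = 40.23²; (x − 71.9)² + (y − 57.3)² = 61.02².
Subtracting pairs of circle equations eliminates x²+y² and gives linear equations (the radical axes):
108.0 x − 47.6 y = 1355.63
127.8 x + 35.0 y = 3603.54
Solving the 2×2 system: x ≈ 22.2, y ≈ 21.9 km.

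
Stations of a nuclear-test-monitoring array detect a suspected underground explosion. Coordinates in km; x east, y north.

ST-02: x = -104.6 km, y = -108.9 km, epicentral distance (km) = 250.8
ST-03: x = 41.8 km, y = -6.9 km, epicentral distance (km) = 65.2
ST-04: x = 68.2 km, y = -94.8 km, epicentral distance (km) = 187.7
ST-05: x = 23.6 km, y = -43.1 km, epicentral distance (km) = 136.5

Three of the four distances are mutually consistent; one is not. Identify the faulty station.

Solve using three stations at a time. Using ST-02, ST-04, ST-05 (subtract circle equations pairwise → linear system) gives (x, y) ≈ (46.1, 91.7).
Distances from that point to each station vs reported:
  ST-02: calculated 250.9 vs reported 250.8 → residual 0.1 km
  ST-03: calculated 98.7 vs reported 65.2 → residual 33.5 km
  ST-04: calculated 187.8 vs reported 187.7 → residual 0.1 km
  ST-05: calculated 136.7 vs reported 136.5 → residual 0.2 km
ST-02, ST-04, ST-05 are mutually consistent (residuals ≈ 0); ST-03 is off by 33.5 km.

ST-03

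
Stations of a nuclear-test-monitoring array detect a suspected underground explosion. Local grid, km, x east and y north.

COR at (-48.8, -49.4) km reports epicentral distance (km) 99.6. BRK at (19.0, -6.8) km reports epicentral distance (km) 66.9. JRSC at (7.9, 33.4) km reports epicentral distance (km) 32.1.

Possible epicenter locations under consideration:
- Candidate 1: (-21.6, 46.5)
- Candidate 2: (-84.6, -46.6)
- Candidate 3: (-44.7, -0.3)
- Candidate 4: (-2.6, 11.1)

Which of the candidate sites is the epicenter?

For each candidate, compare |candidate − station| to the reported distance:
Candidate 1: residuals COR 0.1, BRK 0.1, JRSC 0.2 → max 0.2 km
Candidate 2: residuals COR 63.7, BRK 44.1, JRSC 90.2 → max 90.2 km
Candidate 3: residuals COR 50.3, BRK 2.9, JRSC 30.4 → max 50.3 km
Candidate 4: residuals COR 23.5, BRK 38.8, JRSC 7.5 → max 38.8 km
Only Candidate 1 has all residuals ≈ 0.

Candidate 1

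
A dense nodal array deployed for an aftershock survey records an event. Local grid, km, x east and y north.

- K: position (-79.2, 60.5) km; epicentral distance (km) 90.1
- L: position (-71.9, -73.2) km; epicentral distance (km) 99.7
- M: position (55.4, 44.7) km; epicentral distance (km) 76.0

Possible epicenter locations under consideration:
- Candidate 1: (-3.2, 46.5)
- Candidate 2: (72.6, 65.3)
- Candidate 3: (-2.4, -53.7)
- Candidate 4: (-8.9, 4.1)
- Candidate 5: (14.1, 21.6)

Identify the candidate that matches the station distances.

For each candidate, compare |candidate − station| to the reported distance:
Candidate 1: residuals K 12.8, L 38.3, M 17.4 → max 38.3 km
Candidate 2: residuals K 61.8, L 100.5, M 49.2 → max 100.5 km
Candidate 3: residuals K 47.5, L 27.5, M 38.1 → max 47.5 km
Candidate 4: residuals K 0.0, L 0.0, M 0.0 → max 0.0 km
Candidate 5: residuals K 11.0, L 28.3, M 28.7 → max 28.7 km
Only Candidate 4 has all residuals ≈ 0.

Candidate 4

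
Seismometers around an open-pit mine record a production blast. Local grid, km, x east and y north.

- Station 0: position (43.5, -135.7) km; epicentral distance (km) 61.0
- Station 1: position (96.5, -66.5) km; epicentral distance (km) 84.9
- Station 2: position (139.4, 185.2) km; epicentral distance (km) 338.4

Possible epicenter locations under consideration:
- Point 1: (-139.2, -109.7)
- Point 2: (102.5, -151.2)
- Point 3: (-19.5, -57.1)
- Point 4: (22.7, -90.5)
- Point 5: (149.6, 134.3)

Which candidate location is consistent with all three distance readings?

For each candidate, compare |candidate − station| to the reported distance:
Point 1: residuals Station 0 123.5, Station 1 154.7, Station 2 67.3 → max 154.7 km
Point 2: residuals Station 0 0.0, Station 1 0.0, Station 2 0.0 → max 0.0 km
Point 3: residuals Station 0 39.7, Station 1 31.5, Station 2 48.6 → max 48.6 km
Point 4: residuals Station 0 11.2, Station 1 7.3, Station 2 39.0 → max 39.0 km
Point 5: residuals Station 0 229.1, Station 1 122.8, Station 2 286.5 → max 286.5 km
Only Point 2 has all residuals ≈ 0.

Point 2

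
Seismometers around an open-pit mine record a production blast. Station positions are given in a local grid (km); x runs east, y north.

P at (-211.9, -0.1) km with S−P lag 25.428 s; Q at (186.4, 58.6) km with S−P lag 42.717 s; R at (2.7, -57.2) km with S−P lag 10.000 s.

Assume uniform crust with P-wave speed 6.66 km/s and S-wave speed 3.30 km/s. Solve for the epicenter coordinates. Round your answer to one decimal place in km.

x ≈ -61.3 km, y ≈ -70.7 km

Distance from S−P lag: d = Δt · v_P v_S / (v_P − v_S) = Δt · (6.66·3.30)/(6.66−3.30) ≈ 6.5411·Δt.
So d_P = 166.33, d_Q = 279.41, d_R = 65.41 km.
Circle about each station: (x + 211.9)² + (y + 0.1)² = 166.33²; (x − 186.4)² + (y − 58.6)² = 279.41²; (x − 2.7)² + (y + 57.2)² = 65.41².
Subtracting pairs of circle equations eliminates x²+y² and gives linear equations (the radical axes):
796.6 x + 117.4 y = -57126.98
429.2 x − 114.2 y = -18235.29
Solving the 2×2 system: x ≈ -61.3, y ≈ -70.7 km.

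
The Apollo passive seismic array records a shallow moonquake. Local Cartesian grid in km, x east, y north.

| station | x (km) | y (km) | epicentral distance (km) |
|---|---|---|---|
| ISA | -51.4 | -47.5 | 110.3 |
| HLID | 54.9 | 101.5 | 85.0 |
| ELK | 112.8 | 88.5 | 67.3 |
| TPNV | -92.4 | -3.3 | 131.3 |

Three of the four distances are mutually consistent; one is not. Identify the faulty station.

ELK

Solve using three stations at a time. Using ISA, HLID, TPNV (subtract circle equations pairwise → linear system) gives (x, y) ≈ (37.1, 18.3).
Distances from that point to each station vs reported:
  ISA: calculated 110.3 vs reported 110.3 → residual 0.0 km
  HLID: calculated 85.0 vs reported 85.0 → residual 0.0 km
  ELK: calculated 103.2 vs reported 67.3 → residual 35.9 km
  TPNV: calculated 131.3 vs reported 131.3 → residual 0.0 km
ISA, HLID, TPNV are mutually consistent (residuals ≈ 0); ELK is off by 35.9 km.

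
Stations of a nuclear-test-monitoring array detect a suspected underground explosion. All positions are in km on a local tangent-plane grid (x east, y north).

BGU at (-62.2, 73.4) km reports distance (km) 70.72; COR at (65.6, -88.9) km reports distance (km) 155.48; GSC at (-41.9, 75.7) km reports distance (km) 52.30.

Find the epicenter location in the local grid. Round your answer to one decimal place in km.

(6.0, 54.7)

Circle about each station: (x + 62.2)² + (y − 73.4)² = 70.72²; (x − 65.6)² + (y + 88.9)² = 155.48²; (x + 41.9)² + (y − 75.7)² = 52.30².
Subtracting the BGU equation from the COR and GSC equations removes the quadratic terms:
255.6 x − 324.6 y = -16222.54
40.6 x + 4.6 y = 495.73
Solving the 2×2 system: x ≈ 6.0, y ≈ 54.7 km.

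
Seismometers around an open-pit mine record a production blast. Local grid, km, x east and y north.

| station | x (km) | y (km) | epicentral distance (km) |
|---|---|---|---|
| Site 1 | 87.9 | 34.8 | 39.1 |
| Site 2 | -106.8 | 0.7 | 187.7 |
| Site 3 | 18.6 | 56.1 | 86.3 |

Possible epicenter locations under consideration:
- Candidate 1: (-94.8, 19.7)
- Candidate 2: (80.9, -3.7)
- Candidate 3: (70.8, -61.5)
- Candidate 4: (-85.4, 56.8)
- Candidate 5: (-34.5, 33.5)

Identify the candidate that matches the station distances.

For each candidate, compare |candidate − station| to the reported distance:
Candidate 1: residuals Site 1 144.2, Site 2 165.2, Site 3 32.8 → max 165.2 km
Candidate 2: residuals Site 1 0.0, Site 2 0.1, Site 3 0.1 → max 0.1 km
Candidate 3: residuals Site 1 58.7, Site 2 0.5, Site 3 42.4 → max 58.7 km
Candidate 4: residuals Site 1 135.6, Site 2 127.7, Site 3 17.7 → max 135.6 km
Candidate 5: residuals Site 1 83.3, Site 2 108.3, Site 3 28.6 → max 108.3 km
Only Candidate 2 has all residuals ≈ 0.

Candidate 2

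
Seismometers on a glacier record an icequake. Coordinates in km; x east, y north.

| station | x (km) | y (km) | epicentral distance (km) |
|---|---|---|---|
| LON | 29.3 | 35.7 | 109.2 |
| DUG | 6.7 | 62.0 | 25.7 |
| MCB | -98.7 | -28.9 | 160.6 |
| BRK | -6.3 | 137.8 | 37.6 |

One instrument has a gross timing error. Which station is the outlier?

Solve using three stations at a time. Using LON, MCB, BRK (subtract circle equations pairwise → linear system) gives (x, y) ≈ (-39.6, 120.4).
Distances from that point to each station vs reported:
  LON: calculated 109.2 vs reported 109.2 → residual 0.0 km
  DUG: calculated 74.5 vs reported 25.7 → residual 48.8 km
  MCB: calculated 160.6 vs reported 160.6 → residual 0.0 km
  BRK: calculated 37.6 vs reported 37.6 → residual 0.0 km
LON, MCB, BRK are mutually consistent (residuals ≈ 0); DUG is off by 48.8 km.

DUG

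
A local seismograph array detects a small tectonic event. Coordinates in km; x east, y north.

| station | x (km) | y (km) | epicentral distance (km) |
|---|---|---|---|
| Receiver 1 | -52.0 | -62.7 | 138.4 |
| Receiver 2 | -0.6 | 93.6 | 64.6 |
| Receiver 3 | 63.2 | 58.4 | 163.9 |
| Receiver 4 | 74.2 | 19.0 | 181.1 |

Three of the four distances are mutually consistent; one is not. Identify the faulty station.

Solve using three stations at a time. Using Receiver 1, Receiver 3, Receiver 4 (subtract circle equations pairwise → linear system) gives (x, y) ≈ (-100.3, 66.8).
Distances from that point to each station vs reported:
  Receiver 1: calculated 138.2 vs reported 138.4 → residual 0.2 km
  Receiver 2: calculated 103.3 vs reported 64.6 → residual 38.7 km
  Receiver 3: calculated 163.8 vs reported 163.9 → residual 0.1 km
  Receiver 4: calculated 181.0 vs reported 181.1 → residual 0.1 km
Receiver 1, Receiver 3, Receiver 4 are mutually consistent (residuals ≈ 0); Receiver 2 is off by 38.7 km.

Receiver 2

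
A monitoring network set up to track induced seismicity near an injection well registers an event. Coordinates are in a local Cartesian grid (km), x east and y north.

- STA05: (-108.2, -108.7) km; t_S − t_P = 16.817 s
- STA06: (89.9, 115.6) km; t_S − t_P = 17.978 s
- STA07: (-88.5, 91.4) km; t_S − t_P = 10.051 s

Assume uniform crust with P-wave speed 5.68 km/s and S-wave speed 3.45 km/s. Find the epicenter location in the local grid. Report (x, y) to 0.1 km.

x ≈ -36.1 km, y ≈ 20.3 km

Distance from S−P lag: d = Δt · v_P v_S / (v_P − v_S) = Δt · (5.68·3.45)/(5.68−3.45) ≈ 8.7874·Δt.
So d_STA05 = 147.78, d_STA06 = 157.98, d_STA07 = 88.32 km.
Circle about each station: (x + 108.2)² + (y + 108.7)² = 147.78²; (x − 89.9)² + (y − 115.6)² = 157.98²; (x + 88.5)² + (y − 91.4)² = 88.32².
Subtracting pairs of circle equations eliminates x²+y² and gives linear equations (the radical axes):
396.2 x + 448.6 y = -5196.31
39.4 x + 400.2 y = 6701.79
Solving the 2×2 system: x ≈ -36.1, y ≈ 20.3 km.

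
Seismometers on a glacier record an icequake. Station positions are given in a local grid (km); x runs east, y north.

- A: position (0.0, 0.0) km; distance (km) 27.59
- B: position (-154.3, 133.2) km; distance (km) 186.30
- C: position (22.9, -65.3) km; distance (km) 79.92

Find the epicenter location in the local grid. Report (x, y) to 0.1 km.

(-27.4, -3.2)

Circle about each station: x² + y² = 27.59²; (x + 154.3)² + (y − 133.2)² = 186.30²; (x − 22.9)² + (y + 65.3)² = 79.92².
Subtracting pairs of circle equations eliminates x²+y² and gives linear equations (the radical axes):
-308.6 x + 266.4 y = 7604.25
45.8 x − 130.6 y = -837.50
Solving the 2×2 system: x ≈ -27.4, y ≈ -3.2 km.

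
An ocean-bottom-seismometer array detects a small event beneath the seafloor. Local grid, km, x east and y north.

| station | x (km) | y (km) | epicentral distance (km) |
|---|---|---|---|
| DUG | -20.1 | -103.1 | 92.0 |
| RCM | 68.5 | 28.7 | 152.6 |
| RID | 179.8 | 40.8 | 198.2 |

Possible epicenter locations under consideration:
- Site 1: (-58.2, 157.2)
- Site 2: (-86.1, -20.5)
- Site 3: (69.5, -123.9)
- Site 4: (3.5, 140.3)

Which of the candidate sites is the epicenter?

Site 3

For each candidate, compare |candidate − station| to the reported distance:
Site 1: residuals DUG 171.1, RCM 27.9, RID 66.7 → max 171.1 km
Site 2: residuals DUG 13.7, RCM 9.6, RID 74.7 → max 74.7 km
Site 3: residuals DUG 0.0, RCM 0.0, RID 0.0 → max 0.0 km
Site 4: residuals DUG 152.5, RCM 23.5, RID 4.2 → max 152.5 km
Only Site 3 has all residuals ≈ 0.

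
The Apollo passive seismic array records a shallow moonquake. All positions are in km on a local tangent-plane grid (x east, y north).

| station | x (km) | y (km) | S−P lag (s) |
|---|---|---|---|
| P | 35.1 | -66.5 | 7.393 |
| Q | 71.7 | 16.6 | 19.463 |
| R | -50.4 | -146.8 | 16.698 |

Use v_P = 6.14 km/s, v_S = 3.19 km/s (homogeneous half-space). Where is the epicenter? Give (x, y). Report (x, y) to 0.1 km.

Distance from S−P lag: d = Δt · v_P v_S / (v_P − v_S) = Δt · (6.14·3.19)/(6.14−3.19) ≈ 6.6395·Δt.
So d_P = 49.09, d_Q = 129.23, d_R = 110.87 km.
Circle about each station: (x − 35.1)² + (y + 66.5)² = 49.09²; (x − 71.7)² + (y − 16.6)² = 129.23²; (x + 50.4)² + (y + 146.8)² = 110.87².
Subtracting the P equation from the Q and R equations removes the quadratic terms:
73.2 x + 166.2 y = -14528.37
-171.0 x − 160.6 y = 8553.81
Solving the 2×2 system: x ≈ 54.7, y ≈ -111.5 km.

54.7 km east, -111.5 km north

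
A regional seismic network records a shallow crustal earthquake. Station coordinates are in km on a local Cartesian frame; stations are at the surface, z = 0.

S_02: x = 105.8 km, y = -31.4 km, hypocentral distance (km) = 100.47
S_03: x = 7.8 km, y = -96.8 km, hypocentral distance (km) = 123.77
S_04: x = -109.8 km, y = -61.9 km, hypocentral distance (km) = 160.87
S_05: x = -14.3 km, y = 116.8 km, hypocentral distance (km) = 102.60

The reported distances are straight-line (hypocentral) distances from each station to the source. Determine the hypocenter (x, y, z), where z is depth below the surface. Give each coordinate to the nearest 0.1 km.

x ≈ 24.6 km, y ≈ 24.1 km, depth ≈ 20.5 km

Each station gives a sphere (x−x_i)² + (y−y_i)² + z² = d_i² (stations at z=0).
Subtracting the S_02 sphere from S_03 and S_04: z² cancels, leaving linear equations in x and y:
-196.0 x − 130.8 y = -7973.31
-431.2 x − 61.0 y = -12076.89
Solving: x ≈ 24.599, y ≈ 24.098 km (keep extra digits for the depth step; rounded: 24.6, 24.1).
Then from the S_02 sphere: z² = 100.47² − (x − 105.8)² − (y + 31.4)² with x = 24.599, y = 24.098, so z ≈ 20.508 ≈ 20.5 km.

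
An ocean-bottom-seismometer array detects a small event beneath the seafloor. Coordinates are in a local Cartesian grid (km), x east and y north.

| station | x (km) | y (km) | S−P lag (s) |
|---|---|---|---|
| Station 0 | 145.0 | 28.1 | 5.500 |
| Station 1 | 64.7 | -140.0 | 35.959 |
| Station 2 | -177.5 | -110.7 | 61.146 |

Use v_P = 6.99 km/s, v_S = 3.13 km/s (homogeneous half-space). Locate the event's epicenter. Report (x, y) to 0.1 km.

Distance from S−P lag: d = Δt · v_P v_S / (v_P − v_S) = Δt · (6.99·3.13)/(6.99−3.13) ≈ 5.6681·Δt.
So d_Station 0 = 31.17, d_Station 1 = 203.82, d_Station 2 = 346.58 km.
Circle about each station: (x − 145.0)² + (y − 28.1)² = 31.17²; (x − 64.7)² + (y + 140.0)² = 203.82²; (x + 177.5)² + (y + 110.7)² = 346.58².
Subtracting pairs of circle equations eliminates x²+y² and gives linear equations (the radical axes):
-160.6 x − 336.2 y = -38599.54
-645.0 x − 277.6 y = -97200.00
Solving the 2×2 system: x ≈ 127.5, y ≈ 53.9 km.
Check against Station 0 (with the unrounded x, y): √((x − 145.0)²+(y − 28.1)²) = 31.18 ≈ 31.17 km. ✓

(127.5, 53.9)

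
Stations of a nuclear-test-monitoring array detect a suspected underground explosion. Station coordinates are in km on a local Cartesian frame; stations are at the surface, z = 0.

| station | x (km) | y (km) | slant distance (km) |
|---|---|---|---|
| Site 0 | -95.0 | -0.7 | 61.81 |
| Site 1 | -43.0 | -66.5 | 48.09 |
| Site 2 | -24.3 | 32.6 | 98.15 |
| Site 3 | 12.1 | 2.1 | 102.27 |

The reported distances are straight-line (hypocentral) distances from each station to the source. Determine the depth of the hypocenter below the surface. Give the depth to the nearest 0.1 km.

Each station gives a sphere (x−x_i)² + (y−y_i)² + z² = d_i² (stations at z=0).
Subtracting the Site 0 sphere from Site 1 and Site 2: z² cancels, leaving linear equations in x and y:
104.0 x − 131.6 y = -1246.41
141.4 x + 66.6 y = -13185.19
Solving: x ≈ -71.205, y ≈ -46.800 km (keep extra digits for the depth step; rounded: -71.2, -46.8).
Then from the Site 0 sphere: z² = 61.81² − (x + 95.0)² − (y + 0.7)² with x = -71.205, y = -46.800, so z ≈ 33.602 ≈ 33.6 km.
Check against Site 3 (with the unrounded solution): distance 102.27 ≈ 102.27 km. ✓

z ≈ 33.6 km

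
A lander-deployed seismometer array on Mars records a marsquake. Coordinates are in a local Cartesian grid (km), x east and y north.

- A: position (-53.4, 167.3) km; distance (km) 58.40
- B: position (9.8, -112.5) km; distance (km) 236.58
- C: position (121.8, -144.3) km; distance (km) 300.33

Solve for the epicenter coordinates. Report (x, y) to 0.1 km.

x ≈ -15.7 km, y ≈ 122.7 km

Circle about each station: (x + 53.4)² + (y − 167.3)² = 58.40²; (x − 9.8)² + (y + 112.5)² = 236.58²; (x − 121.8)² + (y + 144.3)² = 300.33².
Subtracting pairs of circle equations eliminates x²+y² and gives linear equations (the radical axes):
126.4 x − 559.6 y = -70648.10
350.4 x − 623.2 y = -81970.67
Solving the 2×2 system: x ≈ -15.7, y ≈ 122.7 km.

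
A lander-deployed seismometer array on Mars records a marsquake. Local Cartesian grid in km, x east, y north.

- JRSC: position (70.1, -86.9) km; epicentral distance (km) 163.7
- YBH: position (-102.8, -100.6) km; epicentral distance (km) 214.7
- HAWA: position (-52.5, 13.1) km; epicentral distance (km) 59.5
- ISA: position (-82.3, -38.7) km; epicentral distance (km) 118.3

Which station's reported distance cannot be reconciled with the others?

YBH

Solve using three stations at a time. Using JRSC, HAWA, ISA (subtract circle equations pairwise → linear system) gives (x, y) ≈ (-10.7, 55.5).
Distances from that point to each station vs reported:
  JRSC: calculated 163.7 vs reported 163.7 → residual 0.0 km
  YBH: calculated 181.2 vs reported 214.7 → residual 33.5 km
  HAWA: calculated 59.5 vs reported 59.5 → residual 0.0 km
  ISA: calculated 118.3 vs reported 118.3 → residual 0.0 km
JRSC, HAWA, ISA are mutually consistent (residuals ≈ 0); YBH is off by 33.5 km.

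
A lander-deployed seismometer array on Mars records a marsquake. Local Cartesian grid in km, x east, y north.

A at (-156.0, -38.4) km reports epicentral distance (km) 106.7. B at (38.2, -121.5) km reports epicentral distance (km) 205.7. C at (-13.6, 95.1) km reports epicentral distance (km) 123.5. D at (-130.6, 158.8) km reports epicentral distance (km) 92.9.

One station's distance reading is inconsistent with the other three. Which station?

B

Solve using three stations at a time. Using A, C, D (subtract circle equations pairwise → linear system) gives (x, y) ≈ (-133.6, 65.9).
Distances from that point to each station vs reported:
  A: calculated 106.7 vs reported 106.7 → residual 0.0 km
  B: calculated 254.3 vs reported 205.7 → residual 48.6 km
  C: calculated 123.5 vs reported 123.5 → residual 0.0 km
  D: calculated 92.9 vs reported 92.9 → residual 0.0 km
A, C, D are mutually consistent (residuals ≈ 0); B is off by 48.6 km.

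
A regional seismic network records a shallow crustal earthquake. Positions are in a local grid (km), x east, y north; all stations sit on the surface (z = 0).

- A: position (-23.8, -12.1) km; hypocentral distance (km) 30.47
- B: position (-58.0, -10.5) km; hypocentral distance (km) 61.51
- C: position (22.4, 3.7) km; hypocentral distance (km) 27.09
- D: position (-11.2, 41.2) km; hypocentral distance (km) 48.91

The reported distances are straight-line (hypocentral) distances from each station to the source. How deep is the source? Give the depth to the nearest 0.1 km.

z ≈ 15.2 km

Each station gives a sphere (x−x_i)² + (y−y_i)² + z² = d_i² (stations at z=0).
Subtracting the A sphere from B and C: z² cancels, leaving linear equations in x and y:
-68.4 x + 3.2 y = -93.66
92.4 x + 31.6 y = -2.85
Solving: x ≈ 1.201, y ≈ -3.601 km (keep extra digits for the depth step; rounded: 1.2, -3.6).
Then from the A sphere: z² = 30.47² − (x + 23.8)² − (y + 12.1)² with x = 1.201, y = -3.601, so z ≈ 15.203 ≈ 15.2 km.
Check against D (with the unrounded solution): distance 48.91 ≈ 48.91 km. ✓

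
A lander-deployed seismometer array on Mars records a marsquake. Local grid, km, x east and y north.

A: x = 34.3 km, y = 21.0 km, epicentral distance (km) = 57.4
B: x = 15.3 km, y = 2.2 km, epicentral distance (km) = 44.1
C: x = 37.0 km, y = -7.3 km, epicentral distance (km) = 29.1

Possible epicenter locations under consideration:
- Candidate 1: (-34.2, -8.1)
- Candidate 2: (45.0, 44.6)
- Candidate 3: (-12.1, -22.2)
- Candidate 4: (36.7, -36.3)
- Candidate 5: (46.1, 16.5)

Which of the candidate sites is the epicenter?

For each candidate, compare |candidate − station| to the reported distance:
Candidate 1: residuals A 17.0, B 6.5, C 42.1 → max 42.1 km
Candidate 2: residuals A 31.5, B 7.7, C 23.4 → max 31.5 km
Candidate 3: residuals A 6.0, B 7.4, C 22.2 → max 22.2 km
Candidate 4: residuals A 0.0, B 0.1, C 0.1 → max 0.1 km
Candidate 5: residuals A 44.8, B 10.1, C 3.6 → max 44.8 km
Only Candidate 4 has all residuals ≈ 0.

Candidate 4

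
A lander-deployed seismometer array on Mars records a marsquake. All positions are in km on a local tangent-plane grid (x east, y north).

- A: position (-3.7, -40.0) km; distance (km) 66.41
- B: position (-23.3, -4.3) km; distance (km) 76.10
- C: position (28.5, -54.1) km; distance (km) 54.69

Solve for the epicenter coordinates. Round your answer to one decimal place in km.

x ≈ 52.8 km, y ≈ -5.1 km

Circle about each station: (x + 3.7)² + (y + 40.0)² = 66.41²; (x + 23.3)² + (y + 4.3)² = 76.10²; (x − 28.5)² + (y + 54.1)² = 54.69².
Subtracting pairs of circle equations eliminates x²+y² and gives linear equations (the radical axes):
-39.2 x + 71.4 y = -2433.23
64.4 x − 28.2 y = 3544.66
Solving the 2×2 system: x ≈ 52.8, y ≈ -5.1 km.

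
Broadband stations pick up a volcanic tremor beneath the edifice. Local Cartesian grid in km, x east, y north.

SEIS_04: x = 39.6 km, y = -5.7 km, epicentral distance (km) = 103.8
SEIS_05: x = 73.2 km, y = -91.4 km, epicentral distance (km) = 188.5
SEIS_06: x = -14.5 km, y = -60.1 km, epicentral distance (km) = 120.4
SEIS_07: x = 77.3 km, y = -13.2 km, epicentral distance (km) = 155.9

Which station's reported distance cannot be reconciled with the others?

Solve using three stations at a time. Using SEIS_04, SEIS_05, SEIS_06 (subtract circle equations pairwise → linear system) gives (x, y) ≈ (-43.3, 56.8).
Distances from that point to each station vs reported:
  SEIS_04: calculated 103.8 vs reported 103.8 → residual 0.0 km
  SEIS_05: calculated 188.5 vs reported 188.5 → residual 0.0 km
  SEIS_06: calculated 120.4 vs reported 120.4 → residual 0.0 km
  SEIS_07: calculated 139.4 vs reported 155.9 → residual 16.5 km
SEIS_04, SEIS_05, SEIS_06 are mutually consistent (residuals ≈ 0); SEIS_07 is off by 16.5 km.

SEIS_07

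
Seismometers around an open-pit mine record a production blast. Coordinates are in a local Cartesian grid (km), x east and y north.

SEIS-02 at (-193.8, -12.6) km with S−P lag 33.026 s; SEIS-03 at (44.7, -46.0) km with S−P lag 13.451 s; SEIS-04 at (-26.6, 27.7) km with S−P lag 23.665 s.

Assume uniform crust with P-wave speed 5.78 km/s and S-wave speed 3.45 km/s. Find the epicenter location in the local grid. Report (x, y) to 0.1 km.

(46.7, -161.1)

Distance from S−P lag: d = Δt · v_P v_S / (v_P − v_S) = Δt · (5.78·3.45)/(5.78−3.45) ≈ 8.5584·Δt.
So d_SEIS-02 = 282.65, d_SEIS-03 = 115.12, d_SEIS-04 = 202.53 km.
Circle about each station: (x + 193.8)² + (y + 12.6)² = 282.65²; (x − 44.7)² + (y + 46.0)² = 115.12²; (x + 26.6)² + (y − 27.7)² = 202.53².
Subtracting the SEIS-02 equation from the SEIS-03 and SEIS-04 equations removes the quadratic terms:
477.0 x − 66.8 y = 33035.30
334.4 x + 80.6 y = 2630.27
Solving the 2×2 system: x ≈ 46.7, y ≈ -161.1 km.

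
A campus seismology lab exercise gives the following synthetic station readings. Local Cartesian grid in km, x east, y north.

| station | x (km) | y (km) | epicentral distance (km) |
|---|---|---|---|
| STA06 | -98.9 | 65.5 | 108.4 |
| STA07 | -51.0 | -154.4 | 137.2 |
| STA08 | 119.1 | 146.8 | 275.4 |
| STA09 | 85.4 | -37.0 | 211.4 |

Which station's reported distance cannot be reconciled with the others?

STA08

Solve using three stations at a time. Using STA06, STA07, STA09 (subtract circle equations pairwise → linear system) gives (x, y) ≈ (-126.0, -39.5).
Distances from that point to each station vs reported:
  STA06: calculated 108.4 vs reported 108.4 → residual 0.0 km
  STA07: calculated 137.2 vs reported 137.2 → residual 0.0 km
  STA08: calculated 307.9 vs reported 275.4 → residual 32.5 km
  STA09: calculated 211.4 vs reported 211.4 → residual 0.0 km
STA06, STA07, STA09 are mutually consistent (residuals ≈ 0); STA08 is off by 32.5 km.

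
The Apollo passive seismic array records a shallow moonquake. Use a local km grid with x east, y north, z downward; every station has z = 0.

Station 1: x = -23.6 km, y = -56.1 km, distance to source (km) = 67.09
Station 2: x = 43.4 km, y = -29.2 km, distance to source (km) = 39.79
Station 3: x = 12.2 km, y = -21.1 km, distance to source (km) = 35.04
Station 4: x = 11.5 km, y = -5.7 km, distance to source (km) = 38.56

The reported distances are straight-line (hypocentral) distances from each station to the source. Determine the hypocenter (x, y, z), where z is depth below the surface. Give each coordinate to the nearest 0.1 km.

Each station gives a sphere (x−x_i)² + (y−y_i)² + z² = d_i² (stations at z=0).
Subtracting the Station 1 sphere from Station 2 and Station 3: z² cancels, leaving linear equations in x and y:
134.0 x + 53.8 y = 1949.85
71.6 x + 70.0 y = 163.15
Solving: x ≈ 23.103, y ≈ -21.301 km (keep extra digits for the depth step; rounded: 23.1, -21.3).
Then from the Station 1 sphere: z² = 67.09² − (x + 23.6)² − (y + 56.1)² with x = 23.103, y = -21.301, so z ≈ 33.301 ≈ 33.3 km.

x ≈ 23.1 km, y ≈ -21.3 km, depth ≈ 33.3 km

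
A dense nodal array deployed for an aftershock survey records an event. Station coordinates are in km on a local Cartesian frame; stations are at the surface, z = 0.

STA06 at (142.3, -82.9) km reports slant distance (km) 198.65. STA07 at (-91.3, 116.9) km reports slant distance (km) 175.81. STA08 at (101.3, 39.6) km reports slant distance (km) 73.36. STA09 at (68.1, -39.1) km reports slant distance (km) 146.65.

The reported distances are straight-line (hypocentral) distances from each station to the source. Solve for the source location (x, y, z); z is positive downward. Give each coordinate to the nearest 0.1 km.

(81.6, 104.0, 29.1)

Each station gives a sphere (x−x_i)² + (y−y_i)² + z² = d_i² (stations at z=0).
Subtracting the STA06 sphere from STA07 and STA08: z² cancels, leaving linear equations in x and y:
-467.2 x + 399.6 y = 3432.27
-82.0 x + 245.0 y = 18788.28
Solving: x ≈ 81.605, y ≈ 104.000 km (keep extra digits for the depth step; rounded: 81.6, 104.0).
Then from the STA06 sphere: z² = 198.65² − (x − 142.3)² − (y + 82.9)² with x = 81.605, y = 104.000, so z ≈ 29.092 ≈ 29.1 km.
Check against STA09 (with the unrounded solution): distance 146.65 ≈ 146.65 km. ✓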